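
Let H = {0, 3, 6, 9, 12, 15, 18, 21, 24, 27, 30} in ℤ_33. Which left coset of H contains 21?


21 + H = {21 + h (mod 33) : h ∈ H}
21+0=21, 21+3=24, 21+6=27, 21+9=30, 21+12=0, 21+15=3, 21+18=6, 21+21=9, 21+24=12, 21+27=15, 21+30=18
21 + H = {0, 3, 6, 9, 12, 15, 18, 21, 24, 27, 30} = 0 + H

21 + H = {0, 3, 6, 9, 12, 15, 18, 21, 24, 27, 30}


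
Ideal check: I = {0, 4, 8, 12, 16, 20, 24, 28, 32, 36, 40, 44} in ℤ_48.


Check ideal conditions for I = {0, 4, 8, 12, 16, 20, 24, 28, 32, 36, 40, 44} in ℤ_48:
(1) I is an additive subgroup? Yes
(2) For r ∈ ℤ_48 and a ∈ I: r·a ∈ I? Yes

Yes, I is an ideal of ℤ_48


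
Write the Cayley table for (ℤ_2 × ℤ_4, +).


Elements: {(0,0), (0,1), (0,2), (0,3), (1,0), (1,1), (1,2), (1,3)}
Operation: componentwise addition mod (2, 4)
Entry (a, b) = ((a₁+b₁) mod 2, (a₂+b₂) mod 4)

Cayley table:
      | (0,0) | (0,1) | (0,2) | (0,3) | (1,0) | (1,1) | (1,2) | (1,3)
(0,0) | (0,0) | (0,1) | (0,2) | (0,3) | (1,0) | (1,1) | (1,2) | (1,3)
(0,1) | (0,1) | (0,2) | (0,3) | (0,0) | (1,1) | (1,2) | (1,3) | (1,0)
(0,2) | (0,2) | (0,3) | (0,0) | (0,1) | (1,2) | (1,3) | (1,0) | (1,1)
(0,3) | (0,3) | (0,0) | (0,1) | (0,2) | (1,3) | (1,0) | (1,1) | (1,2)
(1,0) | (1,0) | (1,1) | (1,2) | (1,3) | (0,0) | (0,1) | (0,2) | (0,3)
(1,1) | (1,1) | (1,2) | (1,3) | (1,0) | (0,1) | (0,2) | (0,3) | (0,0)
(1,2) | (1,2) | (1,3) | (1,0) | (1,1) | (0,2) | (0,3) | (0,0) | (0,1)
(1,3) | (1,3) | (1,0) | (1,1) | (1,2) | (0,3) | (0,0) | (0,1) | (0,2)


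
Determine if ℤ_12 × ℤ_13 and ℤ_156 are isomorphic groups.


Comparing ℤ_12 × ℤ_13 and ℤ_156:
gcd(12,13) = 1, so ℤ_12 × ℤ_13 ≅ ℤ_156 (CRT)

Yes, ℤ_12 × ℤ_13 ≅ ℤ_156


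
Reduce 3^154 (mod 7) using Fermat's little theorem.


Fermat's little theorem: if p is prime and gcd(a,p)=1, then a^(p-1) ≡ 1 (mod p)
p = 7 is prime, gcd(3,7) = 1
Reduce exponent: 154 mod 6 = 4
So 3^154 ≡ 3^4 (mod 7)
3^4 mod 7 = 4

3^154 ≡ 4 (mod 7)


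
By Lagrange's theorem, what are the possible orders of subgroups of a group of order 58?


Lagrange's theorem: |H| divides |G|
|G| = 58
Divisors of 58: 1, 2, 29, 58

Possible subgroup orders: {1, 2, 29, 58}


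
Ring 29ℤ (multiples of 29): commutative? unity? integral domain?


29ℤ is a commutative ring under +,× but has no multiplicative identity (1 ∉ 29ℤ); it has no zero divisors, but without unity it is not an integral domain
Commutative: Yes
Integral domain: No
Has unity: No

29ℤ (multiples of 29): Commutative=Yes, Unity=No


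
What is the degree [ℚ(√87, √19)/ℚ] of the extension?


[ℚ(√87,√19):ℚ] = [ℚ(√87,√19):ℚ(√87)]·[ℚ(√87):ℚ] = 2·2 = 4

[ℚ(√87, √19)/ℚ] = 4


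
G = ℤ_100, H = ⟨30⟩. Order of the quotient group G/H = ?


|⟨30⟩| = n / gcd(30, 100) = 100 / 10 = 10
H is normal (ℤ_100 is abelian).
|G/H| = |G| / |H| = 100 / 10 = 10

|G/H| = 10


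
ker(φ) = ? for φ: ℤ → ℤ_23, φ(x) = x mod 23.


Kernel = preimage of identity
ker(φ) = {x ∈ ℤ : x ≡ 0 (mod 23)} = 23ℤ = {0, ±23, ±46, ...}

ker(φ) = 23ℤ


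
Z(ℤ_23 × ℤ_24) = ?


Z(G) = {g ∈ G | gx = xg for all x ∈ G}
Direct product of abelian groups is abelian, so Z(G) = G

Z(ℤ_23 × ℤ_24) = ℤ_23 × ℤ_24


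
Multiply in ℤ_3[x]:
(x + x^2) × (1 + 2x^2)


Expand and collect like terms; reduce coefficients mod 3:
x^0: 0·1 = 0 ≡ 0 (mod 3)
x^1: 0·0 + 1·1 = 1 ≡ 1 (mod 3)
x^2: 0·2 + 1·0 + 1·1 = 1 ≡ 1 (mod 3)
x^3: 1·2 + 1·0 = 2 ≡ 2 (mod 3)
x^4: 1·2 = 2 ≡ 2 (mod 3)
Result: x + x^2 + 2x^3 + 2x^4

f · g = x + x^2 + 2x^3 + 2x^4


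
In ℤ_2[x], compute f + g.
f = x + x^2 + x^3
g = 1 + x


Add coefficients mod 2:
x^0: 0 + 1 = 1 (mod 2)
x^1: 1 + 1 = 0 (mod 2)
x^2: 1 + 0 = 1 (mod 2)
x^3: 1 + 0 = 1 (mod 2)
Result: 1 + x^2 + x^3

f + g = 1 + x^2 + x^3


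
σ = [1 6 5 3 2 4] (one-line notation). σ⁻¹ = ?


To find σ⁻¹, swap domain and range:
σ(1) = 1 → σ⁻¹(1) = 1
σ(2) = 6 → σ⁻¹(6) = 2
σ(3) = 5 → σ⁻¹(5) = 3
σ(4) = 3 → σ⁻¹(3) = 4
σ(5) = 2 → σ⁻¹(2) = 5
σ(6) = 4 → σ⁻¹(4) = 6

σ⁻¹ = [1 5 4 6 3 2]


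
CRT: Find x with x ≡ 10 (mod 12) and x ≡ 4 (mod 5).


m₁ = 12, m₂ = 5, gcd = 1, so CRT applies. M = m₁·m₂ = 60
Let M₁ = M/m₁ = 5, M₂ = M/m₂ = 12
Find y₁ ≡ M₁⁻¹ (mod m₁): 5⁻¹ ≡ 5 (mod 12)
Find y₂ ≡ M₂⁻¹ (mod m₂): 12⁻¹ ≡ 3 (mod 5)
x = a₁·M₁·y₁ + a₂·M₂·y₂ = 10·5·5 + 4·12·3 = 394
Reduce mod 60: x ≡ 34
Check: 34 mod 12 = 10 ✓, 34 mod 5 = 4 ✓

x ≡ 34 (mod 60)


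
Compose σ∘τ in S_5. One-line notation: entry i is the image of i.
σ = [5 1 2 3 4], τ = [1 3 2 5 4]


σ∘τ: apply τ first, then σ
1 →τ 1 →σ 5
2 →τ 3 →σ 2
3 →τ 2 →σ 1
4 →τ 5 →σ 4
5 →τ 4 →σ 3

σ∘τ = [5 2 1 4 3]


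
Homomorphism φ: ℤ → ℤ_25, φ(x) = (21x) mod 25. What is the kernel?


Kernel = preimage of identity
ker(φ) = {x ∈ ℤ : 21x ≡ 0 (mod 25)}. gcd(21,25) = 1, so 21x ≡ 0 (mod 25) ⟺ x ≡ 0 (mod 25/1 = 25). Hence ker(φ) = 25ℤ

ker(φ) = 25ℤ


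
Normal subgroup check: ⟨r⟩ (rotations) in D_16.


H = ⟨r⟩ (rotations) in D_16
The rotation subgroup ⟨r⟩ has index 2 in D_16, so it is normal

Yes, normal subgroup


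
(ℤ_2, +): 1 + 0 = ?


Operation: addition mod 2
1 + 0 = (a + b) mod 2 with a = 1, b = 0

1 + 0 = 1


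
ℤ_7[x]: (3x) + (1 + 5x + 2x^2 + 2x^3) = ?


Add coefficients mod 7:
x^0: 0 + 1 = 1 (mod 7)
x^1: 3 + 5 = 1 (mod 7)
x^2: 0 + 2 = 2 (mod 7)
x^3: 0 + 2 = 2 (mod 7)
Result: 1 + x + 2x^2 + 2x^3

f + g = 1 + x + 2x^2 + 2x^3


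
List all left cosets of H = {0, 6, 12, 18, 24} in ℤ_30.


H = {0, 6, 12, 18, 24}, |H| = 5
Number of cosets = |G|/|H| = 30/5 = 6
0 + H = {0, 6, 12, 18, 24}
1 + H = {1, 7, 13, 19, 25}
2 + H = {2, 8, 14, 20, 26}
3 + H = {3, 9, 15, 21, 27}
4 + H = {4, 10, 16, 22, 28}
5 + H = {5, 11, 17, 23, 29}

Cosets: 0+H={0,6,12,18,24}; 1+H={1,7,13,19,25}; 2+H={2,8,14,20,26}; 3+H={3,9,15,21,27}; 4+H={4,10,16,22,28}; 5+H={5,11,17,23,29}


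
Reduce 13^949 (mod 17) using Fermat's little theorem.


Fermat's little theorem: if p is prime and gcd(a,p)=1, then a^(p-1) ≡ 1 (mod p)
p = 17 is prime, gcd(13,17) = 1
Reduce exponent: 949 mod 16 = 5
So 13^949 ≡ 13^5 (mod 17)
13^5 mod 17 = 13

13^949 ≡ 13 (mod 17)


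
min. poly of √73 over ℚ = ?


√73 satisfies x² - 73 = 0, irreducible over ℚ since 73 is squarefree

Minimal polynomial: x² - 73


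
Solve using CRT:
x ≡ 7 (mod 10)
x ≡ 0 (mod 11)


m₁ = 10, m₂ = 11, gcd = 1, so CRT applies. M = m₁·m₂ = 110
Let M₁ = M/m₁ = 11, M₂ = M/m₂ = 10
Find y₁ ≡ M₁⁻¹ (mod m₁): 11⁻¹ ≡ 1 (mod 10)
Find y₂ ≡ M₂⁻¹ (mod m₂): 10⁻¹ ≡ 10 (mod 11)
x = a₁·M₁·y₁ + a₂·M₂·y₂ = 7·11·1 + 0·10·10 = 77
Reduce mod 110: x ≡ 77
Check: 77 mod 10 = 7 ✓, 77 mod 11 = 0 ✓

x ≡ 77 (mod 110)


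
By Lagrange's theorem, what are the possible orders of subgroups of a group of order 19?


Lagrange's theorem: |H| divides |G|
|G| = 19
Divisors of 19: 1, 19

Possible subgroup orders: {1, 19}


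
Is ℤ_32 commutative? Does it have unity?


ℤ_32 is a commutative ring with unity 1; 32 = 2×16 is composite, so 2·16 ≡ 0 gives zero divisors (not an integral domain)
Commutative: Yes
Integral domain: No
Has unity: Yes

ℤ_32: Commutative=Yes, Unity=Yes


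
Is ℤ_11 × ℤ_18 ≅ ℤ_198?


Comparing ℤ_11 × ℤ_18 and ℤ_198:
gcd(11,18) = 1, so ℤ_11 × ℤ_18 ≅ ℤ_198 (CRT)

Yes, ℤ_11 × ℤ_18 ≅ ℤ_198


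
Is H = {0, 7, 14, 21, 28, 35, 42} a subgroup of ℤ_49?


Subgroup test for H = {0, 7, 14, 21, 28, 35, 42} in (ℤ_49, +):
(1) 0 ∈ H? Yes
(2) Closure: for all a,b ∈ H, (a+b) mod 49 ∈ H? Yes
(3) Inverses: for all a ∈ H, -a mod 49 ∈ H? Yes

Yes, H is a subgroup of ℤ_49


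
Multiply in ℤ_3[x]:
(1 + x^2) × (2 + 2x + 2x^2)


Expand and collect like terms; reduce coefficients mod 3:
x^0: 1·2 = 2 ≡ 2 (mod 3)
x^1: 1·2 + 0·2 = 2 ≡ 2 (mod 3)
x^2: 1·2 + 0·2 + 1·2 = 4 ≡ 1 (mod 3)
x^3: 0·2 + 1·2 = 2 ≡ 2 (mod 3)
x^4: 1·2 = 2 ≡ 2 (mod 3)
Result: 2 + 2x + x^2 + 2x^3 + 2x^4

f · g = 2 + 2x + x^2 + 2x^3 + 2x^4


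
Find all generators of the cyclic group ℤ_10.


g generates ℤ_n iff gcd(g,n) = 1
Checking each g ∈ {1,...,9}:
gcd(1,10) = 1
gcd(2,10) = 2
gcd(3,10) = 1
gcd(4,10) = 2
gcd(5,10) = 5
gcd(6,10) = 2
gcd(7,10) = 1
gcd(8,10) = 2
gcd(9,10) = 1
Generators: {1, 3, 7, 9}
Number of generators = φ(10) = 4

Generators of ℤ_10 = {1, 3, 7, 9}


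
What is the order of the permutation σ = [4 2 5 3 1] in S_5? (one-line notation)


Cycle decomposition: (1 4 3 5)
Cycle lengths: 4
Order = lcm(4) = 4

ord(σ) = 4


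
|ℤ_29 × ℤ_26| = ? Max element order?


|ℤ_29 × ℤ_26| = 29 × 26 = 754
Max element order = lcm(29,26) = 754
Cyclic? Yes (gcd=1)

|ℤ_29×ℤ_26| = 754, max element order = 754


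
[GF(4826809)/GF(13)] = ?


GF(4826809) = GF(13^6), so the extension degree is 6

[GF(4826809)/GF(13)] = 6


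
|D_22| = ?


|D_n| = 2n (n rotations and n reflections)
|D_22| = 2×22 = 44

|D_22| = 44


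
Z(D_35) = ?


Z(G) = {g ∈ G | gx = xg for all x ∈ G}
For odd n, Z(D_n) = {e}: no nontrivial rotation commutes with all reflections

Z(D_35) = {e}


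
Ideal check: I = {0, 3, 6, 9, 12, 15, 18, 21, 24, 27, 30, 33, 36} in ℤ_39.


Check ideal conditions for I = {0, 3, 6, 9, 12, 15, 18, 21, 24, 27, 30, 33, 36} in ℤ_39:
(1) I is an additive subgroup? Yes
(2) For r ∈ ℤ_39 and a ∈ I: r·a ∈ I? Yes

Yes, I is an ideal of ℤ_39


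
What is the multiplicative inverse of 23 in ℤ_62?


Use the extended Euclidean algorithm to write 1 = 23·s + 62·t; then s mod 62 is the inverse.
Euclidean algorithm:
  23 = 0·62 + 23
  62 = 2·23 + 16
  23 = 1·16 + 7
  16 = 2·7 + 2
  7 = 3·2 + 1
  2 = 2·1 + 0
gcd(23,62) = 1
Back-substitution gives: 23·(27) + 62·(-10) = 1
So 23⁻¹ ≡ 27 ≡ 27 (mod 62)
Check: 23 × 27 = 621 ≡ 1 (mod 62) ✓

23⁻¹ ≡ 27 (mod 62)


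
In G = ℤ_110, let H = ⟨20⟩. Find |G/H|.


|⟨20⟩| = n / gcd(20, 110) = 110 / 10 = 11
H is normal (ℤ_110 is abelian).
|G/H| = |G| / |H| = 110 / 11 = 10

|G/H| = 10


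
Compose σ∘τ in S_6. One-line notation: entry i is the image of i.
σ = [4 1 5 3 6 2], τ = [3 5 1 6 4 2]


σ∘τ: apply τ first, then σ
1 →τ 3 →σ 5
2 →τ 5 →σ 6
3 →τ 1 →σ 4
4 →τ 6 →σ 2
5 →τ 4 →σ 3
6 →τ 2 →σ 1

σ∘τ = [5 6 4 2 3 1]


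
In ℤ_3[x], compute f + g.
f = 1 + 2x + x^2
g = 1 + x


Add coefficients mod 3:
x^0: 1 + 1 = 2 (mod 3)
x^1: 2 + 1 = 0 (mod 3)
x^2: 1 + 0 = 1 (mod 3)
Result: 2 + x^2

f + g = 2 + x^2


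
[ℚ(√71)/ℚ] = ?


√71 has minimal polynomial x² - 71 (irreducible over ℚ since 71 is squarefree)

[ℚ(√71)/ℚ] = 2


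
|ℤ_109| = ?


ℤ_n has n elements.

|ℤ_109| = 109


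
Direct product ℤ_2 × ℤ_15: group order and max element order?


|ℤ_2 × ℤ_15| = 2 × 15 = 30
Max element order = lcm(2,15) = 30
Cyclic? Yes (gcd=1)

|ℤ_2×ℤ_15| = 30, max element order = 30


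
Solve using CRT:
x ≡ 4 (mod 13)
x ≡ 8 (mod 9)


m₁ = 13, m₂ = 9, gcd = 1, so CRT applies. M = m₁·m₂ = 117
Let M₁ = M/m₁ = 9, M₂ = M/m₂ = 13
Find y₁ ≡ M₁⁻¹ (mod m₁): 9⁻¹ ≡ 3 (mod 13)
Find y₂ ≡ M₂⁻¹ (mod m₂): 13⁻¹ ≡ 7 (mod 9)
x = a₁·M₁·y₁ + a₂·M₂·y₂ = 4·9·3 + 8·13·7 = 836
Reduce mod 117: x ≡ 17
Check: 17 mod 13 = 4 ✓, 17 mod 9 = 8 ✓

x ≡ 17 (mod 117)


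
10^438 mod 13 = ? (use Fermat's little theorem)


Fermat's little theorem: if p is prime and gcd(a,p)=1, then a^(p-1) ≡ 1 (mod p)
p = 13 is prime, gcd(10,13) = 1
Reduce exponent: 438 mod 12 = 6
So 10^438 ≡ 10^6 (mod 13)
10^6 mod 13 = 1

10^438 ≡ 1 (mod 13)


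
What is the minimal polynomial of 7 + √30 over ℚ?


Let α = 7 + √30. Then α - 7 = √30, so (α - 7)² = 30, giving α² - 14α + 19 = 0. Degree 2 and α ∉ ℚ, so this is the minimal polynomial.

Minimal polynomial: x² - 14x + 19


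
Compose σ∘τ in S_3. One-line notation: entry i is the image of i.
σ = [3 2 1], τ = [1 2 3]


σ∘τ: apply τ first, then σ
1 →τ 1 →σ 3
2 →τ 2 →σ 2
3 →τ 3 →σ 1

σ∘τ = [3 2 1]


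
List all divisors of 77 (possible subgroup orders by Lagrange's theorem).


Lagrange's theorem: |H| divides |G|
|G| = 77
Divisors of 77: 1, 7, 11, 77

Possible subgroup orders: {1, 7, 11, 77}


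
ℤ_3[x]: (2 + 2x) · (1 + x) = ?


Expand and collect like terms; reduce coefficients mod 3:
x^0: 2·1 = 2 ≡ 2 (mod 3)
x^1: 2·1 + 2·1 = 4 ≡ 1 (mod 3)
x^2: 2·1 = 2 ≡ 2 (mod 3)
Result: 2 + x + 2x^2

f · g = 2 + x + 2x^2


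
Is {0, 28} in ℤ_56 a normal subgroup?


H = {0, 28} in ℤ_56
ℤ_56 is abelian; every subgroup of an abelian group is normal

Yes, normal subgroup


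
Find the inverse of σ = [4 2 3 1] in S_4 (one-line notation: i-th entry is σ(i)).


To find σ⁻¹, swap domain and range:
σ(1) = 4 → σ⁻¹(4) = 1
σ(2) = 2 → σ⁻¹(2) = 2
σ(3) = 3 → σ⁻¹(3) = 3
σ(4) = 1 → σ⁻¹(1) = 4

σ⁻¹ = [4 2 3 1]


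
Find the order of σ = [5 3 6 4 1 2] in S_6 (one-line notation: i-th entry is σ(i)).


Cycle decomposition: (1 5) (2 3 6)
Cycle lengths: 2, 3
Order = lcm(2, 3) = 6

ord(σ) = 6


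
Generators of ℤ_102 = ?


g generates ℤ_n iff gcd(g,n) = 1
Prime factors of 102: 2, 3, 17
Generators are g ∈ {1,...,101} not divisible by any of these primes.
Generators: {1, 5, 7, 11, 13, 19, 23, 25, 29, 31, 35, 37, 41, 43, 47, 49, 53, 55, 59, 61, 65, 67, 71, 73, 77, 79, 83, 89, 91, 95, 97, 101}
Number of generators = φ(102) = 32

Generators of ℤ_102 = {1, 5, 7, 11, 13, 19, 23, 25, 29, 31, 35, 37, 41, 43, 47, 49, 53, 55, 59, 61, 65, 67, 71, 73, 77, 79, 83, 89, 91, 95, 97, 101}


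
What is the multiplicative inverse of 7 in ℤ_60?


Use the extended Euclidean algorithm to write 1 = 7·s + 60·t; then s mod 60 is the inverse.
Euclidean algorithm:
  7 = 0·60 + 7
  60 = 8·7 + 4
  7 = 1·4 + 3
  4 = 1·3 + 1
  3 = 3·1 + 0
gcd(7,60) = 1
Back-substitution gives: 7·(-17) + 60·(2) = 1
So 7⁻¹ ≡ -17 ≡ 43 (mod 60)
Check: 7 × 43 = 301 ≡ 1 (mod 60) ✓

7⁻¹ ≡ 43 (mod 60)


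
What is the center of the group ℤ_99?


Z(G) = {g ∈ G | gx = xg for all x ∈ G}
ℤ_99 is abelian, so Z(G) = G

Z(ℤ_99) = ℤ_99


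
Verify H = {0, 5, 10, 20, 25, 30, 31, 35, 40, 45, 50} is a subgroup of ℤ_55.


Subgroup test for H = {0, 5, 10, 20, 25, 30, 31, 35, 40, 45, 50} in (ℤ_55, +):
(1) 0 ∈ H? Yes
(2) Closure: for all a,b ∈ H, (a+b) mod 55 ∈ H? No  [counterexample: 5 + 10 = 15 ∉ H]
(3) Inverses: for all a ∈ H, -a mod 55 ∈ H? No

No, H is not a subgroup of ℤ_55


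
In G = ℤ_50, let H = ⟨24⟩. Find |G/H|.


|⟨24⟩| = n / gcd(24, 50) = 50 / 2 = 25
H is normal (ℤ_50 is abelian).
|G/H| = |G| / |H| = 50 / 25 = 2

|G/H| = 2


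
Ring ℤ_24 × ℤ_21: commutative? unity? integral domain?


Direct product ring; commutative with unity (1,1); but (1,0)·(0,1) = (0,0) gives zero divisors, so not an integral domain
Commutative: Yes
Integral domain: No
Has unity: Yes

ℤ_24 × ℤ_21: Commutative=Yes, Unity=Yes


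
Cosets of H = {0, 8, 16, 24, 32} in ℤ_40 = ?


H = {0, 8, 16, 24, 32}, |H| = 5
Number of cosets = |G|/|H| = 40/5 = 8
0 + H = {0, 8, 16, 24, 32}
1 + H = {1, 9, 17, 25, 33}
2 + H = {2, 10, 18, 26, 34}
3 + H = {3, 11, 19, 27, 35}
4 + H = {4, 12, 20, 28, 36}
5 + H = {5, 13, 21, 29, 37}
6 + H = {6, 14, 22, 30, 38}
7 + H = {7, 15, 23, 31, 39}

Cosets: 0+H={0,8,16,24,32}; 1+H={1,9,17,25,33}; 2+H={2,10,18,26,34}; 3+H={3,11,19,27,35}; 4+H={4,12,20,28,36}; 5+H={5,13,21,29,37}; 6+H={6,14,22,30,38}; 7+H={7,15,23,31,39}


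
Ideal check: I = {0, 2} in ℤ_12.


Check ideal conditions for I = {0, 2} in ℤ_12:
(1) I is an additive subgroup? No
(2) For r ∈ ℤ_12 and a ∈ I: r·a ∈ I? No  [counterexample: r=2, a=2, r·a mod 12 = 4 ∉ I]

No, I is not an ideal of ℤ_12


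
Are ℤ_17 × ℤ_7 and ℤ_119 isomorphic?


Comparing ℤ_17 × ℤ_7 and ℤ_119:
gcd(17,7) = 1, so ℤ_17 × ℤ_7 ≅ ℤ_119 (CRT)

Yes, ℤ_17 × ℤ_7 ≅ ℤ_119


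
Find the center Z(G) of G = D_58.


Z(G) = {g ∈ G | gx = xg for all x ∈ G}
For even n, Z(D_n) = {e, r^(n/2)}: the 180° rotation r^29 commutes with every reflection and rotation

Z(D_58) = {e, r^29}


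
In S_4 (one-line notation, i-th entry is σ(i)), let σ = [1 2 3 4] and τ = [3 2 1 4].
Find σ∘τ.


σ∘τ: apply τ first, then σ
1 →τ 3 →σ 3
2 →τ 2 →σ 2
3 →τ 1 →σ 1
4 →τ 4 →σ 4

σ∘τ = [3 2 1 4]


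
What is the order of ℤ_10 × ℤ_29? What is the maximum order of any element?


|ℤ_10 × ℤ_29| = 10 × 29 = 290
Max element order = lcm(10,29) = 290
Cyclic? Yes (gcd=1)

|ℤ_10×ℤ_29| = 290, max element order = 290


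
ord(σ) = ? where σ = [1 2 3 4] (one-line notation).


Cycle decomposition: identity (all elements fixed)
Order = 1 (identity has order 1)

ord(σ) = 1


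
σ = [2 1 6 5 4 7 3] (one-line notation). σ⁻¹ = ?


To find σ⁻¹, swap domain and range:
σ(1) = 2 → σ⁻¹(2) = 1
σ(2) = 1 → σ⁻¹(1) = 2
σ(3) = 6 → σ⁻¹(6) = 3
σ(4) = 5 → σ⁻¹(5) = 4
σ(5) = 4 → σ⁻¹(4) = 5
σ(6) = 7 → σ⁻¹(7) = 6
σ(7) = 3 → σ⁻¹(3) = 7

σ⁻¹ = [2 1 7 5 4 3 6]


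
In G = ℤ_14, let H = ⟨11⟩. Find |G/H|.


|⟨11⟩| = n / gcd(11, 14) = 14 / 1 = 14
H is normal (ℤ_14 is abelian).
|G/H| = |G| / |H| = 14 / 14 = 1

|G/H| = 1


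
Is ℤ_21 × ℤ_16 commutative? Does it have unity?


Direct product ring; commutative with unity (1,1); but (1,0)·(0,1) = (0,0) gives zero divisors, so not an integral domain
Commutative: Yes
Integral domain: No
Has unity: Yes

ℤ_21 × ℤ_16: Commutative=Yes, Unity=Yes


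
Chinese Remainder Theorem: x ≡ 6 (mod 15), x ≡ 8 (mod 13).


m₁ = 15, m₂ = 13, gcd = 1, so CRT applies. M = m₁·m₂ = 195
Let M₁ = M/m₁ = 13, M₂ = M/m₂ = 15
Find y₁ ≡ M₁⁻¹ (mod m₁): 13⁻¹ ≡ 7 (mod 15)
Find y₂ ≡ M₂⁻¹ (mod m₂): 15⁻¹ ≡ 7 (mod 13)
x = a₁·M₁·y₁ + a₂·M₂·y₂ = 6·13·7 + 8·15·7 = 1386
Reduce mod 195: x ≡ 21
Check: 21 mod 15 = 6 ✓, 21 mod 13 = 8 ✓

x ≡ 21 (mod 195)


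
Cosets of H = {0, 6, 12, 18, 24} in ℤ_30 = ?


H = {0, 6, 12, 18, 24}, |H| = 5
Number of cosets = |G|/|H| = 30/5 = 6
0 + H = {0, 6, 12, 18, 24}
1 + H = {1, 7, 13, 19, 25}
2 + H = {2, 8, 14, 20, 26}
3 + H = {3, 9, 15, 21, 27}
4 + H = {4, 10, 16, 22, 28}
5 + H = {5, 11, 17, 23, 29}

Cosets: 0+H={0,6,12,18,24}; 1+H={1,7,13,19,25}; 2+H={2,8,14,20,26}; 3+H={3,9,15,21,27}; 4+H={4,10,16,22,28}; 5+H={5,11,17,23,29}


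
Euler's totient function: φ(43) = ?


Factor n: 43 = 43
φ(n) = n · ∏(1 - 1/p) over distinct primes p | n
φ(43) = 43 · (1 - 1/43) = 42

φ(43) = 42


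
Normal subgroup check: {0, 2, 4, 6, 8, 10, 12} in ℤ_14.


H = {0, 2, 4, 6, 8, 10, 12} in ℤ_14
ℤ_14 is abelian; every subgroup of an abelian group is normal

Yes, normal subgroup


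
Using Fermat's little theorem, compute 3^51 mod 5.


Fermat's little theorem: if p is prime and gcd(a,p)=1, then a^(p-1) ≡ 1 (mod p)
p = 5 is prime, gcd(3,5) = 1
Reduce exponent: 51 mod 4 = 3
So 3^51 ≡ 3^3 (mod 5)
3^3 mod 5 = 2

3^51 ≡ 2 (mod 5)


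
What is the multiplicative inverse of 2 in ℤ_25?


Use the extended Euclidean algorithm to write 1 = 2·s + 25·t; then s mod 25 is the inverse.
Euclidean algorithm:
  2 = 0·25 + 2
  25 = 12·2 + 1
  2 = 2·1 + 0
gcd(2,25) = 1
Back-substitution gives: 2·(-12) + 25·(1) = 1
So 2⁻¹ ≡ -12 ≡ 13 (mod 25)
Check: 2 × 13 = 26 ≡ 1 (mod 25) ✓

2⁻¹ ≡ 13 (mod 25)


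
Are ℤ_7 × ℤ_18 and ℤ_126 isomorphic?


Comparing ℤ_7 × ℤ_18 and ℤ_126:
gcd(7,18) = 1, so ℤ_7 × ℤ_18 ≅ ℤ_126 (CRT)

Yes, ℤ_7 × ℤ_18 ≅ ℤ_126


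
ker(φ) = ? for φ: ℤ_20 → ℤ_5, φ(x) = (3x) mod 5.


Kernel = preimage of identity
ker(φ) = {x ∈ ℤ_20 : 3x ≡ 0 (mod 5)}. Since 5 | 20, φ is well-defined. The kernel is the cyclic subgroup ⟨5⟩ of ℤ_20 (order 4), i.e. {0, 5, 10, 15}

ker(φ) = {0, 5, 10, 15}


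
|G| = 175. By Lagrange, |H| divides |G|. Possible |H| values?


Lagrange's theorem: |H| divides |G|
|G| = 175
Divisors of 175: 1, 5, 7, 25, 35, 175

Possible subgroup orders: {1, 5, 7, 25, 35, 175}


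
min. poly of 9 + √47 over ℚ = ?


Let α = 9 + √47. Then α - 9 = √47, so (α - 9)² = 47, giving α² - 18α + 34 = 0. Degree 2 and α ∉ ℚ, so this is the minimal polynomial.

Minimal polynomial: x² - 18x + 34


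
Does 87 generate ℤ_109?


g generates ℤ_n iff gcd(g, n) = 1
gcd(87, 109) = 1
Since gcd = 1, 87 is a generator.

Yes, 87 generates ℤ_109


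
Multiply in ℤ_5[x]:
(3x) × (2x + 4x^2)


Expand and collect like terms; reduce coefficients mod 5:
x^0: 0·0 = 0 ≡ 0 (mod 5)
x^1: 0·2 + 3·0 = 0 ≡ 0 (mod 5)
x^2: 0·4 + 3·2 = 6 ≡ 1 (mod 5)
x^3: 3·4 = 12 ≡ 2 (mod 5)
Result: x^2 + 2x^3

f · g = x^2 + 2x^3


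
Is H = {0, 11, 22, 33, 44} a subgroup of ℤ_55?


Subgroup test for H = {0, 11, 22, 33, 44} in (ℤ_55, +):
(1) 0 ∈ H? Yes
(2) Closure: for all a,b ∈ H, (a+b) mod 55 ∈ H? Yes
(3) Inverses: for all a ∈ H, -a mod 55 ∈ H? Yes

Yes, H is a subgroup of ℤ_55


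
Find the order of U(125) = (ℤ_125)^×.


U(n) is the group of units mod n; |U(n)| = φ(n)
|U(125)| = φ(125) = 100

|U(125) = (ℤ_125)^×| = 100


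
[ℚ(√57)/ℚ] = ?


√57 has minimal polynomial x² - 57 (irreducible over ℚ since 57 is squarefree)

[ℚ(√57)/ℚ] = 2


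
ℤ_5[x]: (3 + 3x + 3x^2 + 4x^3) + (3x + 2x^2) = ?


Add coefficients mod 5:
x^0: 3 + 0 = 3 (mod 5)
x^1: 3 + 3 = 1 (mod 5)
x^2: 3 + 2 = 0 (mod 5)
x^3: 4 + 0 = 4 (mod 5)
Result: 3 + x + 4x^3

f + g = 3 + x + 4x^3


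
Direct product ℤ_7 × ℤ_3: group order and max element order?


|ℤ_7 × ℤ_3| = 7 × 3 = 21
Max element order = lcm(7,3) = 21
Cyclic? Yes (gcd=1)

|ℤ_7×ℤ_3| = 21, max element order = 21


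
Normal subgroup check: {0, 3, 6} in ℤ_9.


H = {0, 3, 6} in ℤ_9
ℤ_9 is abelian; every subgroup of an abelian group is normal

Yes, normal subgroup


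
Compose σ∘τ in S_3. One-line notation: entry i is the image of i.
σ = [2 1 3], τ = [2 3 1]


σ∘τ: apply τ first, then σ
1 →τ 2 →σ 1
2 →τ 3 →σ 3
3 →τ 1 →σ 2

σ∘τ = [1 3 2]


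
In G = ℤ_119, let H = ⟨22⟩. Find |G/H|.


|⟨22⟩| = n / gcd(22, 119) = 119 / 1 = 119
H is normal (ℤ_119 is abelian).
|G/H| = |G| / |H| = 119 / 119 = 1

|G/H| = 1


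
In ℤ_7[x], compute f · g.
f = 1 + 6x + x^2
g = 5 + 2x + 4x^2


Expand and collect like terms; reduce coefficients mod 7:
x^0: 1·5 = 5 ≡ 5 (mod 7)
x^1: 1·2 + 6·5 = 32 ≡ 4 (mod 7)
x^2: 1·4 + 6·2 + 1·5 = 21 ≡ 0 (mod 7)
x^3: 6·4 + 1·2 = 26 ≡ 5 (mod 7)
x^4: 1·4 = 4 ≡ 4 (mod 7)
Result: 5 + 4x + 5x^3 + 4x^4

f · g = 5 + 4x + 5x^3 + 4x^4


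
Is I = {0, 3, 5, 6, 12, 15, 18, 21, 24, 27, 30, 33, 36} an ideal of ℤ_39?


Check ideal conditions for I = {0, 3, 5, 6, 12, 15, 18, 21, 24, 27, 30, 33, 36} in ℤ_39:
(1) I is an additive subgroup? No
(2) For r ∈ ℤ_39 and a ∈ I: r·a ∈ I? No  [counterexample: r=2, a=5, r·a mod 39 = 10 ∉ I]

No, I is not an ideal of ℤ_39


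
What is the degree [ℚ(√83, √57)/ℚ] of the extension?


[ℚ(√83,√57):ℚ] = [ℚ(√83,√57):ℚ(√83)]·[ℚ(√83):ℚ] = 2·2 = 4

[ℚ(√83, √57)/ℚ] = 4


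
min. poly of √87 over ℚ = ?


√87 satisfies x² - 87 = 0, irreducible over ℚ since 87 is squarefree

Minimal polynomial: x² - 87


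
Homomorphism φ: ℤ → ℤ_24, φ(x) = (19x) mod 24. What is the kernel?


Kernel = preimage of identity
ker(φ) = {x ∈ ℤ : 19x ≡ 0 (mod 24)}. gcd(19,24) = 1, so 19x ≡ 0 (mod 24) ⟺ x ≡ 0 (mod 24/1 = 24). Hence ker(φ) = 24ℤ

ker(φ) = 24ℤ


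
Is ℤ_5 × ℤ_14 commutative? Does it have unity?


Direct product ring; commutative with unity (1,1); but (1,0)·(0,1) = (0,0) gives zero divisors, so not an integral domain
Commutative: Yes
Integral domain: No
Has unity: Yes

ℤ_5 × ℤ_14: Commutative=Yes, Unity=Yes


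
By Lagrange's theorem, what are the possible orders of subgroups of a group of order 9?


Lagrange's theorem: |H| divides |G|
|G| = 9
Divisors of 9: 1, 3, 9

Possible subgroup orders: {1, 3, 9}


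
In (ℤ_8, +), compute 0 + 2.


Operation: addition mod 8
0 + 2 = (a + b) mod 8 with a = 0, b = 2

0 + 2 = 2


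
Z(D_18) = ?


Z(G) = {g ∈ G | gx = xg for all x ∈ G}
For even n, Z(D_n) = {e, r^(n/2)}: the 180° rotation r^9 commutes with every reflection and rotation

Z(D_18) = {e, r^9}


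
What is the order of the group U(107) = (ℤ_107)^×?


U(n) is the group of units mod n; |U(n)| = φ(n)
|U(107)| = φ(107) = 106

|U(107) = (ℤ_107)^×| = 106


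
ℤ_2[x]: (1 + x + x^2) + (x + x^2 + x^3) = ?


Add coefficients mod 2:
x^0: 1 + 0 = 1 (mod 2)
x^1: 1 + 1 = 0 (mod 2)
x^2: 1 + 1 = 0 (mod 2)
x^3: 0 + 1 = 1 (mod 2)
Result: 1 + x^3

f + g = 1 + x^3


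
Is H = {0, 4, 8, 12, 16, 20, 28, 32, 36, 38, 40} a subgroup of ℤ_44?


Subgroup test for H = {0, 4, 8, 12, 16, 20, 28, 32, 36, 38, 40} in (ℤ_44, +):
(1) 0 ∈ H? Yes
(2) Closure: for all a,b ∈ H, (a+b) mod 44 ∈ H? No  [counterexample: 4 + 20 = 24 ∉ H]
(3) Inverses: for all a ∈ H, -a mod 44 ∈ H? No

No, H is not a subgroup of ℤ_44


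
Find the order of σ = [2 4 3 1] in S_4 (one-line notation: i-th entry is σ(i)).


Cycle decomposition: (1 2 4)
Cycle lengths: 3
Order = lcm(3) = 3

ord(σ) = 3


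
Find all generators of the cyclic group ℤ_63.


g generates ℤ_n iff gcd(g,n) = 1
Prime factors of 63: 3, 7
Generators are g ∈ {1,...,62} not divisible by any of these primes.
Generators: {1, 2, 4, 5, 8, 10, 11, 13, 16, 17, 19, 20, 22, 23, 25, 26, 29, 31, 32, 34, 37, 38, 40, 41, 43, 44, 46, 47, 50, 52, 53, 55, 58, 59, 61, 62}
Number of generators = φ(63) = 36

Generators of ℤ_63 = {1, 2, 4, 5, 8, 10, 11, 13, 16, 17, 19, 20, 22, 23, 25, 26, 29, 31, 32, 34, 37, 38, 40, 41, 43, 44, 46, 47, 50, 52, 53, 55, 58, 59, 61, 62}


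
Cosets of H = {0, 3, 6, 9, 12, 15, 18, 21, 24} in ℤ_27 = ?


H = {0, 3, 6, 9, 12, 15, 18, 21, 24}, |H| = 9
Number of cosets = |G|/|H| = 27/9 = 3
0 + H = {0, 3, 6, 9, 12, 15, 18, 21, 24}
1 + H = {1, 4, 7, 10, 13, 16, 19, 22, 25}
2 + H = {2, 5, 8, 11, 14, 17, 20, 23, 26}

Cosets: 0+H={0,3,6,9,12,15,18,21,24}; 1+H={1,4,7,10,13,16,19,22,25}; 2+H={2,5,8,11,14,17,20,23,26}


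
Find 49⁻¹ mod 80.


Use the extended Euclidean algorithm to write 1 = 49·s + 80·t; then s mod 80 is the inverse.
Euclidean algorithm:
  49 = 0·80 + 49
  80 = 1·49 + 31
  49 = 1·31 + 18
  31 = 1·18 + 13
  18 = 1·13 + 5
  13 = 2·5 + 3
  5 = 1·3 + 2
  3 = 1·2 + 1
  2 = 2·1 + 0
gcd(49,80) = 1
Back-substitution gives: 49·(-31) + 80·(19) = 1
So 49⁻¹ ≡ -31 ≡ 49 (mod 80)
Check: 49 × 49 = 2401 ≡ 1 (mod 80) ✓

49⁻¹ ≡ 49 (mod 80)


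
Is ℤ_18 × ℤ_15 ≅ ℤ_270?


Comparing ℤ_18 × ℤ_15 and ℤ_270:
gcd(18,15) = 3 ≠ 1. Max element order in ℤ_18×ℤ_15 is lcm(18,15) = 90 < 270, so it has no element of order 270

No, ℤ_18 × ℤ_15 ≇ ℤ_270


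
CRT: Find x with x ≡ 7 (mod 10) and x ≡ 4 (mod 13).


m₁ = 10, m₂ = 13, gcd = 1, so CRT applies. M = m₁·m₂ = 130
Let M₁ = M/m₁ = 13, M₂ = M/m₂ = 10
Find y₁ ≡ M₁⁻¹ (mod m₁): 13⁻¹ ≡ 7 (mod 10)
Find y₂ ≡ M₂⁻¹ (mod m₂): 10⁻¹ ≡ 4 (mod 13)
x = a₁·M₁·y₁ + a₂·M₂·y₂ = 7·13·7 + 4·10·4 = 797
Reduce mod 130: x ≡ 17
Check: 17 mod 10 = 7 ✓, 17 mod 13 = 4 ✓

x ≡ 17 (mod 130)


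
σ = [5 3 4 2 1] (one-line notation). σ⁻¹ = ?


To find σ⁻¹, swap domain and range:
σ(1) = 5 → σ⁻¹(5) = 1
σ(2) = 3 → σ⁻¹(3) = 2
σ(3) = 4 → σ⁻¹(4) = 3
σ(4) = 2 → σ⁻¹(2) = 4
σ(5) = 1 → σ⁻¹(1) = 5

σ⁻¹ = [5 4 2 3 1]


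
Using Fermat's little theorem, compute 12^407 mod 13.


Fermat's little theorem: if p is prime and gcd(a,p)=1, then a^(p-1) ≡ 1 (mod p)
p = 13 is prime, gcd(12,13) = 1
Reduce exponent: 407 mod 12 = 11
So 12^407 ≡ 12^11 (mod 13)
12^11 mod 13 = 12

12^407 ≡ 12 (mod 13)


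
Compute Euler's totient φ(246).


Factor n: 246 = 2 × 3 × 41
φ(n) = n · ∏(1 - 1/p) over distinct primes p | n
φ(246) = 246 · (1 - 1/2) · (1 - 1/3) · (1 - 1/41) = 80

φ(246) = 80


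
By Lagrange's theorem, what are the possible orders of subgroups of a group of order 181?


Lagrange's theorem: |H| divides |G|
|G| = 181
Divisors of 181: 1, 181

Possible subgroup orders: {1, 181}


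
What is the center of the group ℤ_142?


Z(G) = {g ∈ G | gx = xg for all x ∈ G}
ℤ_142 is abelian, so Z(G) = G

Z(ℤ_142) = ℤ_142


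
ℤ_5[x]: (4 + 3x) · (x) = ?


Expand and collect like terms; reduce coefficients mod 5:
x^0: 4·0 = 0 ≡ 0 (mod 5)
x^1: 4·1 + 3·0 = 4 ≡ 4 (mod 5)
x^2: 3·1 = 3 ≡ 3 (mod 5)
Result: 4x + 3x^2

f · g = 4x + 3x^2


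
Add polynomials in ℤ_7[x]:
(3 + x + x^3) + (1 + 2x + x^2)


Add coefficients mod 7:
x^0: 3 + 1 = 4 (mod 7)
x^1: 1 + 2 = 3 (mod 7)
x^2: 0 + 1 = 1 (mod 7)
x^3: 1 + 0 = 1 (mod 7)
Result: 4 + 3x + x^2 + x^3

f + g = 4 + 3x + x^2 + x^3


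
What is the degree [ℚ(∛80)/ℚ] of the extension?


∛80 has minimal polynomial x³ - 80 (irreducible over ℚ since 80 is not a perfect cube)

[ℚ(∛80)/ℚ] = 3


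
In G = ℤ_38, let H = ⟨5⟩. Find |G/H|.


|⟨5⟩| = n / gcd(5, 38) = 38 / 1 = 38
H is normal (ℤ_38 is abelian).
|G/H| = |G| / |H| = 38 / 38 = 1

|G/H| = 1


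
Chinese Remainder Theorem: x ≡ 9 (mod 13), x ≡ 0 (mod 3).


m₁ = 13, m₂ = 3, gcd = 1, so CRT applies. M = m₁·m₂ = 39
Let M₁ = M/m₁ = 3, M₂ = M/m₂ = 13
Find y₁ ≡ M₁⁻¹ (mod m₁): 3⁻¹ ≡ 9 (mod 13)
Find y₂ ≡ M₂⁻¹ (mod m₂): 13⁻¹ ≡ 1 (mod 3)
x = a₁·M₁·y₁ + a₂·M₂·y₂ = 9·3·9 + 0·13·1 = 243
Reduce mod 39: x ≡ 9
Check: 9 mod 13 = 9 ✓, 9 mod 3 = 0 ✓

x ≡ 9 (mod 39)


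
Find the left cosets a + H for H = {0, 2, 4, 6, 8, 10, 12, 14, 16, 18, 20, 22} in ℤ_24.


H = {0, 2, 4, 6, 8, 10, 12, 14, 16, 18, 20, 22}, |H| = 12
Number of cosets = |G|/|H| = 24/12 = 2
0 + H = {0, 2, 4, 6, 8, 10, 12, 14, 16, 18, 20, 22}
1 + H = {1, 3, 5, 7, 9, 11, 13, 15, 17, 19, 21, 23}

Cosets: 0+H={0,2,4,6,8,10,12,14,16,18,20,22}; 1+H={1,3,5,7,9,11,13,15,17,19,21,23}


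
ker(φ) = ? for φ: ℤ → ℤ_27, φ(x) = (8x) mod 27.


Kernel = preimage of identity
ker(φ) = {x ∈ ℤ : 8x ≡ 0 (mod 27)}. gcd(8,27) = 1, so 8x ≡ 0 (mod 27) ⟺ x ≡ 0 (mod 27/1 = 27). Hence ker(φ) = 27ℤ

ker(φ) = 27ℤ


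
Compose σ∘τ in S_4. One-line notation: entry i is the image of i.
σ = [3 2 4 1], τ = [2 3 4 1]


σ∘τ: apply τ first, then σ
1 →τ 2 →σ 2
2 →τ 3 →σ 4
3 →τ 4 →σ 1
4 →τ 1 →σ 3

σ∘τ = [2 4 1 3]


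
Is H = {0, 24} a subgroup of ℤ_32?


Subgroup test for H = {0, 24} in (ℤ_32, +):
(1) 0 ∈ H? Yes
(2) Closure: for all a,b ∈ H, (a+b) mod 32 ∈ H? No  [counterexample: 24 + 24 = 16 ∉ H]
(3) Inverses: for all a ∈ H, -a mod 32 ∈ H? No

No, H is not a subgroup of ℤ_32


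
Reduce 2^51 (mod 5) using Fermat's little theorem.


Fermat's little theorem: if p is prime and gcd(a,p)=1, then a^(p-1) ≡ 1 (mod p)
p = 5 is prime, gcd(2,5) = 1
Reduce exponent: 51 mod 4 = 3
So 2^51 ≡ 2^3 (mod 5)
2^3 mod 5 = 3

2^51 ≡ 3 (mod 5)


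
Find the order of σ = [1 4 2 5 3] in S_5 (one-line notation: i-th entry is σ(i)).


Cycle decomposition: (2 4 5 3)
Cycle lengths: 4
Order = lcm(4) = 4

ord(σ) = 4


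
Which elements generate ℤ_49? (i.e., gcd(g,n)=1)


g generates ℤ_n iff gcd(g,n) = 1
Prime factors of 49: 7
Generators are g ∈ {1,...,48} not divisible by any of these primes.
Generators: {1, 2, 3, 4, 5, 6, 8, 9, 10, 11, 12, 13, 15, 16, 17, 18, 19, 20, 22, 23, 24, 25, 26, 27, 29, 30, 31, 32, 33, 34, 36, 37, 38, 39, 40, 41, 43, 44, 45, 46, 47, 48}
Number of generators = φ(49) = 42

Generators of ℤ_49 = {1, 2, 3, 4, 5, 6, 8, 9, 10, 11, 12, 13, 15, 16, 17, 18, 19, 20, 22, 23, 24, 25, 26, 27, 29, 30, 31, 32, 33, 34, 36, 37, 38, 39, 40, 41, 43, 44, 45, 46, 47, 48}


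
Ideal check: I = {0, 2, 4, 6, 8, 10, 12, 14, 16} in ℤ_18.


Check ideal conditions for I = {0, 2, 4, 6, 8, 10, 12, 14, 16} in ℤ_18:
(1) I is an additive subgroup? Yes
(2) For r ∈ ℤ_18 and a ∈ I: r·a ∈ I? Yes

Yes, I is an ideal of ℤ_18


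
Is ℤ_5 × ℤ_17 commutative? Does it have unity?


Direct product ring; commutative with unity (1,1); but (1,0)·(0,1) = (0,0) gives zero divisors, so not an integral domain
Commutative: Yes
Integral domain: No
Has unity: Yes

ℤ_5 × ℤ_17: Commutative=Yes, Unity=Yes


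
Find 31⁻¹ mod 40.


Use the extended Euclidean algorithm to write 1 = 31·s + 40·t; then s mod 40 is the inverse.
Euclidean algorithm:
  31 = 0·40 + 31
  40 = 1·31 + 9
  31 = 3·9 + 4
  9 = 2·4 + 1
  4 = 4·1 + 0
gcd(31,40) = 1
Back-substitution gives: 31·(-9) + 40·(7) = 1
So 31⁻¹ ≡ -9 ≡ 31 (mod 40)
Check: 31 × 31 = 961 ≡ 1 (mod 40) ✓

31⁻¹ ≡ 31 (mod 40)


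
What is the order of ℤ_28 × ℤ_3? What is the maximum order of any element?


|ℤ_28 × ℤ_3| = 28 × 3 = 84
Max element order = lcm(28,3) = 84
Cyclic? Yes (gcd=1)

|ℤ_28×ℤ_3| = 84, max element order = 84


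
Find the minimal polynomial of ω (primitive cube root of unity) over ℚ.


ω satisfies x² + x + 1 = 0 (the cyclotomic polynomial Φ₃)

Minimal polynomial: x² + x + 1


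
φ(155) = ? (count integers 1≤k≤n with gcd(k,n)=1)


Factor n: 155 = 5 × 31
φ(n) = n · ∏(1 - 1/p) over distinct primes p | n
φ(155) = 155 · (1 - 1/5) · (1 - 1/31) = 120

φ(155) = 120


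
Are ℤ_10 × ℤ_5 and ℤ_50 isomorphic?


Comparing ℤ_10 × ℤ_5 and ℤ_50:
gcd(10,5) = 5 ≠ 1. Max element order in ℤ_10×ℤ_5 is lcm(10,5) = 10 < 50, so it has no element of order 50

No, ℤ_10 × ℤ_5 ≇ ℤ_50


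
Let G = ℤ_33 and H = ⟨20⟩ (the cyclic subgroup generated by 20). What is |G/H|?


|⟨20⟩| = n / gcd(20, 33) = 33 / 1 = 33
H is normal (ℤ_33 is abelian).
|G/H| = |G| / |H| = 33 / 33 = 1

|G/H| = 1


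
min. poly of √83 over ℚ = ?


√83 satisfies x² - 83 = 0, irreducible over ℚ since 83 is squarefree

Minimal polynomial: x² - 83


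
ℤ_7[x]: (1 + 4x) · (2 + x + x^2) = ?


Expand and collect like terms; reduce coefficients mod 7:
x^0: 1·2 = 2 ≡ 2 (mod 7)
x^1: 1·1 + 4·2 = 9 ≡ 2 (mod 7)
x^2: 1·1 + 4·1 = 5 ≡ 5 (mod 7)
x^3: 4·1 = 4 ≡ 4 (mod 7)
Result: 2 + 2x + 5x^2 + 4x^3

f · g = 2 + 2x + 5x^2 + 4x^3


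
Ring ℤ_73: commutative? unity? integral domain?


ℤ_73 is a commutative ring with unity 1; 73 is prime, so ℤ_73 is a field (hence an integral domain)
Commutative: Yes
Integral domain: Yes
Has unity: Yes

ℤ_73: Commutative=Yes, Unity=Yes


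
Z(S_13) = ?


Z(G) = {g ∈ G | gx = xg for all x ∈ G}
S_n is non-abelian for n ≥ 3; Z(S_13) is trivial

Z(S_13) = {e}


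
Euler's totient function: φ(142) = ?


Factor n: 142 = 2 × 71
φ(n) = n · ∏(1 - 1/p) over distinct primes p | n
φ(142) = 142 · (1 - 1/2) · (1 - 1/71) = 70

φ(142) = 70


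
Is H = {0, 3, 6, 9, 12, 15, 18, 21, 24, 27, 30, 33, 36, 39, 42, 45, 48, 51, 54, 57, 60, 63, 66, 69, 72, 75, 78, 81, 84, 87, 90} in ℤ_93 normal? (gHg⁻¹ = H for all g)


H = {0, 3, 6, 9, 12, 15, 18, 21, 24, 27, 30, 33, 36, 39, 42, 45, 48, 51, 54, 57, 60, 63, 66, 69, 72, 75, 78, 81, 84, 87, 90} in ℤ_93
ℤ_93 is abelian; every subgroup of an abelian group is normal

Yes, normal subgroup


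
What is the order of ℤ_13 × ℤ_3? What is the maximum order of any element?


|ℤ_13 × ℤ_3| = 13 × 3 = 39
Max element order = lcm(13,3) = 39
Cyclic? Yes (gcd=1)

|ℤ_13×ℤ_3| = 39, max element order = 39


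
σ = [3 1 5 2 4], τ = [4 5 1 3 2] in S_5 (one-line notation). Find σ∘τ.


σ∘τ: apply τ first, then σ
1 →τ 4 →σ 2
2 →τ 5 →σ 4
3 →τ 1 →σ 3
4 →τ 3 →σ 5
5 →τ 2 →σ 1

σ∘τ = [2 4 3 5 1]


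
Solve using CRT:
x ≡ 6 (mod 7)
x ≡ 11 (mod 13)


m₁ = 7, m₂ = 13, gcd = 1, so CRT applies. M = m₁·m₂ = 91
Let M₁ = M/m₁ = 13, M₂ = M/m₂ = 7
Find y₁ ≡ M₁⁻¹ (mod m₁): 13⁻¹ ≡ 6 (mod 7)
Find y₂ ≡ M₂⁻¹ (mod m₂): 7⁻¹ ≡ 2 (mod 13)
x = a₁·M₁·y₁ + a₂·M₂·y₂ = 6·13·6 + 11·7·2 = 622
Reduce mod 91: x ≡ 76
Check: 76 mod 7 = 6 ✓, 76 mod 13 = 11 ✓

x ≡ 76 (mod 91)


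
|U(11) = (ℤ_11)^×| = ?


U(n) is the group of units mod n; |U(n)| = φ(n)
|U(11)| = φ(11) = 10

|U(11) = (ℤ_11)^×| = 10


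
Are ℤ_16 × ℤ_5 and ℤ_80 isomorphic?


Comparing ℤ_16 × ℤ_5 and ℤ_80:
gcd(16,5) = 1, so ℤ_16 × ℤ_5 ≅ ℤ_80 (CRT)

Yes, ℤ_16 × ℤ_5 ≅ ℤ_80


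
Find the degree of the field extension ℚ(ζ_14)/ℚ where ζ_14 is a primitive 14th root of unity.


[ℚ(ζ_n):ℚ] = deg Φ_n(x) = φ(n). Here φ(14) = 6

[ℚ(ζ_14)/ℚ where ζ_14 is a primitive 14th root of unity] = 6


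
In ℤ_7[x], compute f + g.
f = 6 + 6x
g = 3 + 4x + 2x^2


Add coefficients mod 7:
x^0: 6 + 3 = 2 (mod 7)
x^1: 6 + 4 = 3 (mod 7)
x^2: 0 + 2 = 2 (mod 7)
Result: 2 + 3x + 2x^2

f + g = 2 + 3x + 2x^2


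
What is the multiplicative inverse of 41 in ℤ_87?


Use the extended Euclidean algorithm to write 1 = 41·s + 87·t; then s mod 87 is the inverse.
Euclidean algorithm:
  41 = 0·87 + 41
  87 = 2·41 + 5
  41 = 8·5 + 1
  5 = 5·1 + 0
gcd(41,87) = 1
Back-substitution gives: 41·(17) + 87·(-8) = 1
So 41⁻¹ ≡ 17 ≡ 17 (mod 87)
Check: 41 × 17 = 697 ≡ 1 (mod 87) ✓

41⁻¹ ≡ 17 (mod 87)


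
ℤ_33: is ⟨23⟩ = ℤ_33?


g generates ℤ_n iff gcd(g, n) = 1
gcd(23, 33) = 1
Since gcd = 1, 23 is a generator.

Yes, 23 generates ℤ_33


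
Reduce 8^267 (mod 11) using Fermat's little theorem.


Fermat's little theorem: if p is prime and gcd(a,p)=1, then a^(p-1) ≡ 1 (mod p)
p = 11 is prime, gcd(8,11) = 1
Reduce exponent: 267 mod 10 = 7
So 8^267 ≡ 8^7 (mod 11)
8^7 mod 11 = 2

8^267 ≡ 2 (mod 11)


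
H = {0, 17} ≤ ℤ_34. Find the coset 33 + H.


33 + H = {33 + h (mod 34) : h ∈ H}
33+0=33, 33+17=16
33 + H = {16, 33} = 16 + H

33 + H = {16, 33}


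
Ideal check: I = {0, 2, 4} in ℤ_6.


Check ideal conditions for I = {0, 2, 4} in ℤ_6:
(1) I is an additive subgroup? Yes
(2) For r ∈ ℤ_6 and a ∈ I: r·a ∈ I? Yes

Yes, I is an ideal of ℤ_6


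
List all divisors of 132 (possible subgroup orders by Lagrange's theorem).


Lagrange's theorem: |H| divides |G|
|G| = 132
Divisors of 132: 1, 2, 3, 4, 6, 11, 12, 22, 33, 44, 66, 132

Possible subgroup orders: {1, 2, 3, 4, 6, 11, 12, 22, 33, 44, 66, 132}


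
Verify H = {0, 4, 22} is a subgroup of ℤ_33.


Subgroup test for H = {0, 4, 22} in (ℤ_33, +):
(1) 0 ∈ H? Yes
(2) Closure: for all a,b ∈ H, (a+b) mod 33 ∈ H? No  [counterexample: 4 + 4 = 8 ∉ H]
(3) Inverses: for all a ∈ H, -a mod 33 ∈ H? No

No, H is not a subgroup of ℤ_33


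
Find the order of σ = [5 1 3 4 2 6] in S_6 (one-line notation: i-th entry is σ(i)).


Cycle decomposition: (1 5 2)
Cycle lengths: 3
Order = lcm(3) = 3

ord(σ) = 3


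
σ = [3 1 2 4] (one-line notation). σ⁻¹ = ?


To find σ⁻¹, swap domain and range:
σ(1) = 3 → σ⁻¹(3) = 1
σ(2) = 1 → σ⁻¹(1) = 2
σ(3) = 2 → σ⁻¹(2) = 3
σ(4) = 4 → σ⁻¹(4) = 4

σ⁻¹ = [2 3 1 4]


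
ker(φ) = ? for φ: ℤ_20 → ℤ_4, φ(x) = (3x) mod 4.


Kernel = preimage of identity
ker(φ) = {x ∈ ℤ_20 : 3x ≡ 0 (mod 4)}. Since 4 | 20, φ is well-defined. The kernel is the cyclic subgroup ⟨4⟩ of ℤ_20 (order 5), i.e. {0, 4, 8, 12, 16}

ker(φ) = {0, 4, 8, 12, 16}
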